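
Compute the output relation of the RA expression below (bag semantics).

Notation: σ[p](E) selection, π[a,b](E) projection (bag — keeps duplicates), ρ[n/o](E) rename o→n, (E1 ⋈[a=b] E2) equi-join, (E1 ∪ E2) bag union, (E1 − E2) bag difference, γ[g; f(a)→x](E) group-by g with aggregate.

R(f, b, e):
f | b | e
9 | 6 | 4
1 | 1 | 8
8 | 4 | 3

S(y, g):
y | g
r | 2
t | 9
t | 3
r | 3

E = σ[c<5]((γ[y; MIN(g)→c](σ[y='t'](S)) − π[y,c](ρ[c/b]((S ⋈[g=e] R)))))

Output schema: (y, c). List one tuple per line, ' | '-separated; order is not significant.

Row counts bottom-up:
  S → 4
  σ[y='t'](S) → 2
  γ[y; MIN(g)→c](σ[y='t'](S)) → 1
  S → 4
  R → 3
  (S ⋈[g=e] R) → 2
  ρ[c/b]((S ⋈[g=e] R)) → 2
  π[y,c](ρ[c/b]((S ⋈[g=e] R))) → 2
  (γ[y; MIN(g)→c](σ[y='t'](S)) − π[y,c](ρ[c/b]((S ⋈[g=e] R)))) → 1
  σ[c<5]((γ[y; MIN(g)→c](σ[y='t'](S)) − π[y,c](ρ[c/b]((S ⋈[g=e] R))))) → 1

== RESULT ==
y | c
t | 3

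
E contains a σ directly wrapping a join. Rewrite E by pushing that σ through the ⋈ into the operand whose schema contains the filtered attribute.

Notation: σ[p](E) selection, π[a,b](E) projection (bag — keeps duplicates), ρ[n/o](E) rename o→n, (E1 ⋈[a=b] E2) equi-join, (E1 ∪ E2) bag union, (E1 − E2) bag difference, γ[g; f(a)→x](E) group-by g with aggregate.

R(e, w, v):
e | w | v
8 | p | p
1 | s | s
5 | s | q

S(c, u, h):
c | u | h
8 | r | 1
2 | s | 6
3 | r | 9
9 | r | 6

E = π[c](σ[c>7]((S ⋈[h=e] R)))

σ filters on c, owned by the left side.
E' = π[c]((σ[c>7](S) ⋈[h=e] R))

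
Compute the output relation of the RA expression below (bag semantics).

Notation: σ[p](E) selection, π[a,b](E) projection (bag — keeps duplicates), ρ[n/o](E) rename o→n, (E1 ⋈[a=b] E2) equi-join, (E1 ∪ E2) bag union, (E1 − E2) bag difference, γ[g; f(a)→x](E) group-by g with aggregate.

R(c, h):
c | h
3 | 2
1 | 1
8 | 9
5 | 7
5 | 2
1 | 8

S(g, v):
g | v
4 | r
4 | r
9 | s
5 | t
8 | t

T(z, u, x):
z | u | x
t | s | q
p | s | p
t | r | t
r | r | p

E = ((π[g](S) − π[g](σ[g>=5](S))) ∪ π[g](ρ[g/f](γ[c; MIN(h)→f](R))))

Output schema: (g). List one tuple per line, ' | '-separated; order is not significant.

Per-node cardinality:
  S → 5
  π[g](S) → 5
  S → 5
  σ[g>=5](S) → 3
  π[g](σ[g>=5](S)) → 3
  (π[g](S) − π[g](σ[g>=5](S))) → 2
  R → 6
  γ[c; MIN(h)→f](R) → 4
  ρ[g/f](γ[c; MIN(h)→f](R)) → 4
  π[g](ρ[g/f](γ[c; MIN(h)→f](R))) → 4
  ((π[g](S) − π[g](σ[g>=5](S))) ∪ π[g](ρ[g/f](γ[c; MIN(h)→f](R)))) → 6

== RESULT ==
g
1
2
2
4
4
9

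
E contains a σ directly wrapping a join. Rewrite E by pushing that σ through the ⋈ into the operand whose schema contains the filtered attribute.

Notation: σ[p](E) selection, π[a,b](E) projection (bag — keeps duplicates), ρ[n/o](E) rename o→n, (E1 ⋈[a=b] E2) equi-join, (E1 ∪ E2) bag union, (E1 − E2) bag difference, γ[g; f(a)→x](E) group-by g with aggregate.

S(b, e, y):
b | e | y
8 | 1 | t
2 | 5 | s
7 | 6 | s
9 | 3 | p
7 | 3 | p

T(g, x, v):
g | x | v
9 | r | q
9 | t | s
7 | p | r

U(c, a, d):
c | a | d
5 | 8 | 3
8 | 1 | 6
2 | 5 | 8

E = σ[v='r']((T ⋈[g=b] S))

σ filters on v, owned by the left side.
E' = (σ[v='r'](T) ⋈[g=b] S)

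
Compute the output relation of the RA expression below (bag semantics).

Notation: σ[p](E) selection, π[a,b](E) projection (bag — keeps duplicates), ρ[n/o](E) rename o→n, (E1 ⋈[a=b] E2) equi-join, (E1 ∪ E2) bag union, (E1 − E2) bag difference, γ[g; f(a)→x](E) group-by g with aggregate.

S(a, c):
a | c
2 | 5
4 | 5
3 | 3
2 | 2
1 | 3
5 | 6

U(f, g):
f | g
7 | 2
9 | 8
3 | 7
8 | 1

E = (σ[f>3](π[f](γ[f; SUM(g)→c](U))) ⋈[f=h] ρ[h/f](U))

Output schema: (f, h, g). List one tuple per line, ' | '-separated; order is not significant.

Subexpression sizes:
  U → 4
  γ[f; SUM(g)→c](U) → 4
  π[f](γ[f; SUM(g)→c](U)) → 4
  σ[f>3](π[f](γ[f; SUM(g)→c](U))) → 3
  U → 4
  ρ[h/f](U) → 4
  (σ[f>3](π[f](γ[f; SUM(g)→c](U))) ⋈[f=h] ρ[h/f](U)) → 3

== RESULT ==
f | h | g
7 | 7 | 2
8 | 8 | 1
9 | 9 | 8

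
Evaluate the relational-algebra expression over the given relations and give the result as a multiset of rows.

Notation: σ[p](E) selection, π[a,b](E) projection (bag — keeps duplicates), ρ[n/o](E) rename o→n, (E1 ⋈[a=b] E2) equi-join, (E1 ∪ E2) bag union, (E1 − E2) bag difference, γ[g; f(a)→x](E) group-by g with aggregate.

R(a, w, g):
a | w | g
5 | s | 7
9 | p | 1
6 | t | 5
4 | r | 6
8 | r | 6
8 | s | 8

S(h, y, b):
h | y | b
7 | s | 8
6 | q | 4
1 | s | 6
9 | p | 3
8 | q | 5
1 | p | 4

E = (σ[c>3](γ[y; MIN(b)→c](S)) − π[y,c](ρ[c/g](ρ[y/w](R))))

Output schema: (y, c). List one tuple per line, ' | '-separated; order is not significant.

Per-node cardinality:
  S → 6
  γ[y; MIN(b)→c](S) → 3
  σ[c>3](γ[y; MIN(b)→c](S)) → 2
  R → 6
  ρ[y/w](R) → 6
  ρ[c/g](ρ[y/w](R)) → 6
  π[y,c](ρ[c/g](ρ[y/w](R))) → 6
  (σ[c>3](γ[y; MIN(b)→c](S)) − π[y,c](ρ[c/g](ρ[y/w](R)))) → 2

== RESULT ==
y | c
q | 4
s | 6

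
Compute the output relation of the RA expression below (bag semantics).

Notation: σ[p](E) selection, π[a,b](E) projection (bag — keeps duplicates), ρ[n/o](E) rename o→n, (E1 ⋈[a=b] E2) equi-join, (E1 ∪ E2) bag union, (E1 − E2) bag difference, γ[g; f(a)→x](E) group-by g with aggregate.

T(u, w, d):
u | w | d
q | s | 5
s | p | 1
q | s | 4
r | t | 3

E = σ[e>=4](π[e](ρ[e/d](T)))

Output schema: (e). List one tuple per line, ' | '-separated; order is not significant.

Per-node cardinality:
  T → 4
  ρ[e/d](T) → 4
  π[e](ρ[e/d](T)) → 4
  σ[e>=4](π[e](ρ[e/d](T))) → 2

== RESULT ==
e
4
5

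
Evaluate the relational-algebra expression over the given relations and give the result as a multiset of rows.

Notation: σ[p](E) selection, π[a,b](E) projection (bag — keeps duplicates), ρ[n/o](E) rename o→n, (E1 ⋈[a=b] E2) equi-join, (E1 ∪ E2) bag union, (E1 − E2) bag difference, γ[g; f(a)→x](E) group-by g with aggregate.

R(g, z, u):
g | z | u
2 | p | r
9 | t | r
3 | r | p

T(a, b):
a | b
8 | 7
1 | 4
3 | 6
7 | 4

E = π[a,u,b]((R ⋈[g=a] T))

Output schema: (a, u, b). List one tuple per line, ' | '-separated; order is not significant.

Per-node cardinality:
  R → 3
  T → 4
  (R ⋈[g=a] T) → 1
  π[a,u,b]((R ⋈[g=a] T)) → 1

== RESULT ==
a | u | b
3 | p | 6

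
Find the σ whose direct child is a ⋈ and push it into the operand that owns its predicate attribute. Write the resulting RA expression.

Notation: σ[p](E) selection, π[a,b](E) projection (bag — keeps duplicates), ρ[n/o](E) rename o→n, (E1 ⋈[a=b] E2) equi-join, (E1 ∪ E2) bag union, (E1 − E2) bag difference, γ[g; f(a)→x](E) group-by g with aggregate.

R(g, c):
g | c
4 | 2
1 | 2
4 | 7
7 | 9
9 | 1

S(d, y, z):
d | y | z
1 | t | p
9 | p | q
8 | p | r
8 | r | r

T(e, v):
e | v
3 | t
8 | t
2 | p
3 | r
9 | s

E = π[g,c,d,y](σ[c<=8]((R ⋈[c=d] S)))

σ filters on c, owned by the left side.
E' = π[g,c,d,y]((σ[c<=8](R) ⋈[c=d] S))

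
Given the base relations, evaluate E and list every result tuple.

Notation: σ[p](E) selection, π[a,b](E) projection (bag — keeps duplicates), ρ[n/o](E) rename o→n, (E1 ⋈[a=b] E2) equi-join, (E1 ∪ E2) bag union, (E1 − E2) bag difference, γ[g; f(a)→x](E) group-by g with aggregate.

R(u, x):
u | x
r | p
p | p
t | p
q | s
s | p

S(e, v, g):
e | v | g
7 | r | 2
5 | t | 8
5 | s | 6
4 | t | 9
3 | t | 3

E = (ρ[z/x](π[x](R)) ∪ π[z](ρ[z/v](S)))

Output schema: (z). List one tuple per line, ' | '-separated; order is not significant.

Stepwise |·|:
  R → 5
  π[x](R) → 5
  ρ[z/x](π[x](R)) → 5
  S → 5
  ρ[z/v](S) → 5
  π[z](ρ[z/v](S)) → 5
  (ρ[z/x](π[x](R)) ∪ π[z](ρ[z/v](S))) → 10

== RESULT ==
z
p
p
p
p
r
s
s
t
t
t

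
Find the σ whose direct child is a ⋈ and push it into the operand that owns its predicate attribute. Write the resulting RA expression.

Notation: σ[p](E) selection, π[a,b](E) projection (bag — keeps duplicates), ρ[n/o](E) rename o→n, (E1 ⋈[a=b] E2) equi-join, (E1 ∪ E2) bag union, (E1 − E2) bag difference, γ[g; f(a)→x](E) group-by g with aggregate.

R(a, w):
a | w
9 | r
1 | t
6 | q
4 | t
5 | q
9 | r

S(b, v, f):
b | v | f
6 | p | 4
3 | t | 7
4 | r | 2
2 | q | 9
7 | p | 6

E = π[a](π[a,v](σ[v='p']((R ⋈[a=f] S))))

σ filters on v, owned by the right side.
E' = π[a](π[a,v]((R ⋈[a=f] σ[v='p'](S))))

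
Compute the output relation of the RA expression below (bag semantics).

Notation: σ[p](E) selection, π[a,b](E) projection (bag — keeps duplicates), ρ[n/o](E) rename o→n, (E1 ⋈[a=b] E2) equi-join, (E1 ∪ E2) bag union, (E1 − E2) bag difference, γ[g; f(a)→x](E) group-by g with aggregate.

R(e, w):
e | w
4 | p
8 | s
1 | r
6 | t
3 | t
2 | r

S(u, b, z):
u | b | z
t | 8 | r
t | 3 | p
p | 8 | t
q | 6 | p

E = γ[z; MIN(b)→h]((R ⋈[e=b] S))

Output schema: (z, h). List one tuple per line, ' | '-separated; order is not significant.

Subexpression sizes:
  R → 6
  S → 4
  (R ⋈[e=b] S) → 4
  γ[z; MIN(b)→h]((R ⋈[e=b] S)) → 3

== RESULT ==
z | h
p | 3
r | 8
t | 8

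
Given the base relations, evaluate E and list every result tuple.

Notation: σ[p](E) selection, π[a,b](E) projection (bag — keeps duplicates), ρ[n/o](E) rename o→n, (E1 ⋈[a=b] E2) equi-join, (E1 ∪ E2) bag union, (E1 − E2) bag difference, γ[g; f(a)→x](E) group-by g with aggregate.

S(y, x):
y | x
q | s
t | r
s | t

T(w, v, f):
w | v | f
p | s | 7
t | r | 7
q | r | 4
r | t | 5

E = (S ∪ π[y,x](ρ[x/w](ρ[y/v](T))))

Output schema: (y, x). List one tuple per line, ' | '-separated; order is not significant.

Per-node cardinality:
  S → 3
  T → 4
  ρ[y/v](T) → 4
  ρ[x/w](ρ[y/v](T)) → 4
  π[y,x](ρ[x/w](ρ[y/v](T))) → 4
  (S ∪ π[y,x](ρ[x/w](ρ[y/v](T)))) → 7

== RESULT ==
y | x
q | s
r | q
r | t
s | p
s | t
t | r
t | r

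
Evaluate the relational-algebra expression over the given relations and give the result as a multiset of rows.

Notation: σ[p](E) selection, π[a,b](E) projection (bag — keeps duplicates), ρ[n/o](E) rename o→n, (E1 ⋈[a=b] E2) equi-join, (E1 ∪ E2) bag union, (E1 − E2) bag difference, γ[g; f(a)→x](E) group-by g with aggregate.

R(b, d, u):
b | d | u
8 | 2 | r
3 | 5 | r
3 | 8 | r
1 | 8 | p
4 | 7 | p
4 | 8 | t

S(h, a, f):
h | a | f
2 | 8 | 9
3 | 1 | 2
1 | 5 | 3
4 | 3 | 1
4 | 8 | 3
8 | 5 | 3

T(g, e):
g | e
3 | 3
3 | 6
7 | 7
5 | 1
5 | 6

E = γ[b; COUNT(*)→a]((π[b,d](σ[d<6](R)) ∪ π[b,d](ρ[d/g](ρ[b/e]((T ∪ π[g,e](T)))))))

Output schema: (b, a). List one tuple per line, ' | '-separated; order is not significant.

Row counts bottom-up:
  R → 6
  σ[d<6](R) → 2
  π[b,d](σ[d<6](R)) → 2
  T → 5
  T → 5
  π[g,e](T) → 5
  (T ∪ π[g,e](T)) → 10
  ρ[b/e]((T ∪ π[g,e](T))) → 10
  ρ[d/g](ρ[b/e]((T ∪ π[g,e](T)))) → 10
  π[b,d](ρ[d/g](ρ[b/e]((T ∪ π[g,e](T))))) → 10
  (π[b,d](σ[d<6](R)) ∪ π[b,d](ρ[d/g](ρ[b/e]((T ∪ π[g,e](T)))))) → 12
  γ[b; COUNT(*)→a]((π[b,d](σ[d<6](R)) ∪ π[b,d](ρ[d/g](ρ[b/e]((T ∪ π[g,e](T))))))) → 5

== RESULT ==
b | a
1 | 2
3 | 3
6 | 4
7 | 2
8 | 1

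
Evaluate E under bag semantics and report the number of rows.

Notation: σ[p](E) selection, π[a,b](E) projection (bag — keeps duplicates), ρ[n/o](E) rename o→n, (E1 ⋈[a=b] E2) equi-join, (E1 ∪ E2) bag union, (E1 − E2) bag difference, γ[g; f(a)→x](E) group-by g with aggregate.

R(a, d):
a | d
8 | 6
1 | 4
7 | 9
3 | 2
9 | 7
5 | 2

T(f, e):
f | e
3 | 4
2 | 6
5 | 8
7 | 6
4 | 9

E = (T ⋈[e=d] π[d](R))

Per-node cardinality:
  T → 5
  R → 6
  π[d](R) → 6
  (T ⋈[e=d] π[d](R)) → 4

|E| = 4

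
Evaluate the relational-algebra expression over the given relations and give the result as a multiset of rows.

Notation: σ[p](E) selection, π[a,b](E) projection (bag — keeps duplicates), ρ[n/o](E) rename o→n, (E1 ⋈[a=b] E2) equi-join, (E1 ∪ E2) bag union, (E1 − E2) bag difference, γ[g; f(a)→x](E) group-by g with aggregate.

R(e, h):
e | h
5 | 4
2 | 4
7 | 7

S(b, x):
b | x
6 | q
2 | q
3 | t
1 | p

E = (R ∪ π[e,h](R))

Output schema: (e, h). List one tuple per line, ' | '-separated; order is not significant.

Stepwise |·|:
  R → 3
  R → 3
  π[e,h](R) → 3
  (R ∪ π[e,h](R)) → 6

== RESULT ==
e | h
2 | 4
2 | 4
5 | 4
5 | 4
7 | 7
7 | 7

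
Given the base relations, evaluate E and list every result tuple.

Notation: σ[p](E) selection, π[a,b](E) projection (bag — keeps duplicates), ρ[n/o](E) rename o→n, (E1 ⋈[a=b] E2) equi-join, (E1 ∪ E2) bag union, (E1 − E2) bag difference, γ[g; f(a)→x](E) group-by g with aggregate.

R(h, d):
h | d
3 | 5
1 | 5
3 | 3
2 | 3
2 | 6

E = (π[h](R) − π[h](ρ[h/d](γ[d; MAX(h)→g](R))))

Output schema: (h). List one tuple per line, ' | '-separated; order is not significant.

Row counts bottom-up:
  R → 5
  π[h](R) → 5
  R → 5
  γ[d; MAX(h)→g](R) → 3
  ρ[h/d](γ[d; MAX(h)→g](R)) → 3
  π[h](ρ[h/d](γ[d; MAX(h)→g](R))) → 3
  (π[h](R) − π[h](ρ[h/d](γ[d; MAX(h)→g](R)))) → 4

== RESULT ==
h
1
2
2
3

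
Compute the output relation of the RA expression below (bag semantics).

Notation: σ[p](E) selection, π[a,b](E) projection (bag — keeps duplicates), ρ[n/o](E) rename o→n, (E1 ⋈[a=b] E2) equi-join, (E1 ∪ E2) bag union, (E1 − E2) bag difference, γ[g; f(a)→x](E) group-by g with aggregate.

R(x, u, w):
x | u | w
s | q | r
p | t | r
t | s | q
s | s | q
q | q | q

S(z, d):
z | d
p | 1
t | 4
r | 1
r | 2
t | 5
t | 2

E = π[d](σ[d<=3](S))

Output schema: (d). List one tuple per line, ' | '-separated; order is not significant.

Row counts bottom-up:
  S → 6
  σ[d<=3](S) → 4
  π[d](σ[d<=3](S)) → 4

== RESULT ==
d
1
1
2
2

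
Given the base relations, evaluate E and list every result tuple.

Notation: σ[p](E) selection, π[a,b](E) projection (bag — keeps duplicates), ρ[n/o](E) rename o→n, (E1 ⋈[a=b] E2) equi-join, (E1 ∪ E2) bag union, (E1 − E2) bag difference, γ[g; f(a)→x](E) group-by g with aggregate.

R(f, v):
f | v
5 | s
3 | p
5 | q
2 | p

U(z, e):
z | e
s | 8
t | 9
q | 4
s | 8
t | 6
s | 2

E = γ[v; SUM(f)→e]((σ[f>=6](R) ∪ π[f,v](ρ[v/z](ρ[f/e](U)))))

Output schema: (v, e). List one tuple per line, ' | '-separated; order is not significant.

Subexpression sizes:
  R → 4
  σ[f>=6](R) → 0
  U → 6
  ρ[f/e](U) → 6
  ρ[v/z](ρ[f/e](U)) → 6
  π[f,v](ρ[v/z](ρ[f/e](U))) → 6
  (σ[f>=6](R) ∪ π[f,v](ρ[v/z](ρ[f/e](U)))) → 6
  γ[v; SUM(f)→e]((σ[f>=6](R) ∪ π[f,v](ρ[v/z](ρ[f/e](U))))) → 3

== RESULT ==
v | e
q | 4
s | 18
t | 15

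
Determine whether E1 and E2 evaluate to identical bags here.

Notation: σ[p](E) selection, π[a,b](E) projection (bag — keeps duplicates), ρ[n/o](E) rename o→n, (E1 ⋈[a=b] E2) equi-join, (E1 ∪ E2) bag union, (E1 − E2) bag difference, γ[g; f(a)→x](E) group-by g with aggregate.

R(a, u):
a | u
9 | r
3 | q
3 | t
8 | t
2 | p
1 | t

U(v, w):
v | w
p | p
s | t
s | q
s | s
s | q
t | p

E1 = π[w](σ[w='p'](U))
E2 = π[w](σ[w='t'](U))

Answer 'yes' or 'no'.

E1 per-node cardinality:
  U → 6
  σ[w='p'](U) → 2
  π[w](σ[w='p'](U)) → 2
E2 per-node cardinality:
  U → 6
  σ[w='t'](U) → 1
  π[w](σ[w='t'](U)) → 1

E1 result:
w
p
p
E2 result:
w
t
Witness: ('p',) appears 2× in E1 but 0× in E2.

no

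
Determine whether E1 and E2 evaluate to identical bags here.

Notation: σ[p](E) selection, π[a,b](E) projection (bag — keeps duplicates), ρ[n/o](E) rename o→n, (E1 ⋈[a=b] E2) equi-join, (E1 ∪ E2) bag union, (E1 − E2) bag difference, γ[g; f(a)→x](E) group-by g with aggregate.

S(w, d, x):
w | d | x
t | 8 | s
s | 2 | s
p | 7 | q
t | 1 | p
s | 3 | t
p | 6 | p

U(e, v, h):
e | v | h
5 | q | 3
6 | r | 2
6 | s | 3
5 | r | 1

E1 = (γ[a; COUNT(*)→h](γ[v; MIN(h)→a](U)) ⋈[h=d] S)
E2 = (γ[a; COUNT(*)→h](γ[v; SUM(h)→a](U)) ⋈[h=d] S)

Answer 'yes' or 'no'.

E1 stepwise |·|:
  U → 4
  γ[v; MIN(h)→a](U) → 3
  γ[a; COUNT(*)→h](γ[v; MIN(h)→a](U)) → 2
  S → 6
  (γ[a; COUNT(*)→h](γ[v; MIN(h)→a](U)) ⋈[h=d] S) → 2
E2 stepwise |·|:
  U → 4
  γ[v; SUM(h)→a](U) → 3
  γ[a; COUNT(*)→h](γ[v; SUM(h)→a](U)) → 1
  S → 6
  (γ[a; COUNT(*)→h](γ[v; SUM(h)→a](U)) ⋈[h=d] S) → 1

E1 result:
a | h | w | d | x
1 | 1 | t | 1 | p
3 | 2 | s | 2 | s
E2 result:
a | h | w | d | x
3 | 3 | s | 3 | t
Witness: (3, 3, 's', 3, 't') appears 0× in E1 but 1× in E2.

no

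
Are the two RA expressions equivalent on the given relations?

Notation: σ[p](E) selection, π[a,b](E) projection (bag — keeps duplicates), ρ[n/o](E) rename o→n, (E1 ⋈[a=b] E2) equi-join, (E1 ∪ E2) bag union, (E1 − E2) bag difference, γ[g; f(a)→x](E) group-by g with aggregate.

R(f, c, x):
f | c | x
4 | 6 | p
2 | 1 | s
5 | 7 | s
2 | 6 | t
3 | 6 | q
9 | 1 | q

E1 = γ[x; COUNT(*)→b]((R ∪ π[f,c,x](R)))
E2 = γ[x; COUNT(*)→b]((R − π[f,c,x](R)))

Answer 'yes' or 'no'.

E1 row counts bottom-up:
  R → 6
  R → 6
  π[f,c,x](R) → 6
  (R ∪ π[f,c,x](R)) → 12
  γ[x; COUNT(*)→b]((R ∪ π[f,c,x](R))) → 4
E2 row counts bottom-up:
  R → 6
  R → 6
  π[f,c,x](R) → 6
  (R − π[f,c,x](R)) → 0
  γ[x; COUNT(*)→b]((R − π[f,c,x](R))) → 0

E1 result:
x | b
p | 2
q | 4
s | 4
t | 2
E2 result:
x | b
(0 rows)
Witness: ('s', 4) appears 1× in E1 but 0× in E2.

no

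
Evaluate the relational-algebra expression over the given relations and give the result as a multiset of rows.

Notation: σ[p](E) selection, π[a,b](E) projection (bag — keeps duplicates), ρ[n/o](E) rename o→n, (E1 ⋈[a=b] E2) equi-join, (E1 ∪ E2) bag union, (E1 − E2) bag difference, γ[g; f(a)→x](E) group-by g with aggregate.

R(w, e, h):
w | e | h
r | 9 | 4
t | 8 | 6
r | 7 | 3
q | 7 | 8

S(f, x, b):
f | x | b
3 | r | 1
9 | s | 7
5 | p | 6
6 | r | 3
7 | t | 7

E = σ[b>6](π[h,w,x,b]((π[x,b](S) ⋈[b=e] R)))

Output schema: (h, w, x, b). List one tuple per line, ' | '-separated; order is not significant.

Row counts bottom-up:
  S → 5
  π[x,b](S) → 5
  R → 4
  (π[x,b](S) ⋈[b=e] R) → 4
  π[h,w,x,b]((π[x,b](S) ⋈[b=e] R)) → 4
  σ[b>6](π[h,w,x,b]((π[x,b](S) ⋈[b=e] R))) → 4

== RESULT ==
h | w | x | b
3 | r | s | 7
3 | r | t | 7
8 | q | s | 7
8 | q | t | 7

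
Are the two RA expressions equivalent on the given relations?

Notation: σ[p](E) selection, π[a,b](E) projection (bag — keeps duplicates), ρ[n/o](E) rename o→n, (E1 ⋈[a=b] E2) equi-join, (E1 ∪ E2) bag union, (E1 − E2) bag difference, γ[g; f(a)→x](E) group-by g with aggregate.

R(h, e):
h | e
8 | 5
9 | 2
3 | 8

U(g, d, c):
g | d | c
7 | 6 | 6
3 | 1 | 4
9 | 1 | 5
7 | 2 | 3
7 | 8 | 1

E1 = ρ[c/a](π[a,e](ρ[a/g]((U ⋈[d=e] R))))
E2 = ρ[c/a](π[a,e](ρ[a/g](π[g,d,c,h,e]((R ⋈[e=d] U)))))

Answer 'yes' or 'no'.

E1 per-node cardinality:
  U → 5
  R → 3
  (U ⋈[d=e] R) → 2
  ρ[a/g]((U ⋈[d=e] R)) → 2
  π[a,e](ρ[a/g]((U ⋈[d=e] R))) → 2
  ρ[c/a](π[a,e](ρ[a/g]((U ⋈[d=e] R)))) → 2
E2 per-node cardinality:
  R → 3
  U → 5
  (R ⋈[e=d] U) → 2
  π[g,d,c,h,e]((R ⋈[e=d] U)) → 2
  ρ[a/g](π[g,d,c,h,e]((R ⋈[e=d] U))) → 2
  π[a,e](ρ[a/g](π[g,d,c,h,e]((R ⋈[e=d] U)))) → 2
  ρ[c/a](π[a,e](ρ[a/g](π[g,d,c,h,e]((R ⋈[e=d] U))))) → 2

E1 and E2 produce the same multiset:
c | e
7 | 2
7 | 8

yes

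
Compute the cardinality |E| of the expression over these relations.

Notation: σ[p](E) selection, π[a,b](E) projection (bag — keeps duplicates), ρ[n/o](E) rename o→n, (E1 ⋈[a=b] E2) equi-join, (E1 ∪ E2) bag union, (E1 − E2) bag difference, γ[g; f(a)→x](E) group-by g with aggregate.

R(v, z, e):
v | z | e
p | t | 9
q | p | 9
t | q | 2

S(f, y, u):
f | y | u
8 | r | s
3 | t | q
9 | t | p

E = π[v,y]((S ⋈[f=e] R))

Subexpression sizes:
  S → 3
  R → 3
  (S ⋈[f=e] R) → 2
  π[v,y]((S ⋈[f=e] R)) → 2

|E| = 2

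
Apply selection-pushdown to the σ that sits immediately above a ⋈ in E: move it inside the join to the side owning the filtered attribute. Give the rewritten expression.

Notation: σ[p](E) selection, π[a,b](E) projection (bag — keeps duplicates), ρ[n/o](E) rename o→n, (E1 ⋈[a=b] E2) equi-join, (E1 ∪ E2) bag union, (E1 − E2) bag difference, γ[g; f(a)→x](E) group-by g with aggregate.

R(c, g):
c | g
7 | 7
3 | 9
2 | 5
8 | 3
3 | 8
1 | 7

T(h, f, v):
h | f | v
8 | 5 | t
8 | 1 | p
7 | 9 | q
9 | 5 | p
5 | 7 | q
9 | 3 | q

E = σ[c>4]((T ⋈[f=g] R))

σ filters on c, owned by the right side.
E' = (T ⋈[f=g] σ[c>4](R))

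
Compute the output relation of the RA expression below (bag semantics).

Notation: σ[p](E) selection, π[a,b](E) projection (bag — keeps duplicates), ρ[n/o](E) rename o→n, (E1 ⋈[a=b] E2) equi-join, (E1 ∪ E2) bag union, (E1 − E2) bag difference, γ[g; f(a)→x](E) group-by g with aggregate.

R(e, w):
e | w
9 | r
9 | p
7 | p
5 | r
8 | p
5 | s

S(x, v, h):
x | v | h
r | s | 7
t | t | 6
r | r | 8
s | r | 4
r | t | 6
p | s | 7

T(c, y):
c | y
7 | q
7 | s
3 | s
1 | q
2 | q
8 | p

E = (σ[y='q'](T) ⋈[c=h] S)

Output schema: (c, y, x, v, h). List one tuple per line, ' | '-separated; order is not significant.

Subexpression sizes:
  T → 6
  σ[y='q'](T) → 3
  S → 6
  (σ[y='q'](T) ⋈[c=h] S) → 2

== RESULT ==
c | y | x | v | h
7 | q | p | s | 7
7 | q | r | s | 7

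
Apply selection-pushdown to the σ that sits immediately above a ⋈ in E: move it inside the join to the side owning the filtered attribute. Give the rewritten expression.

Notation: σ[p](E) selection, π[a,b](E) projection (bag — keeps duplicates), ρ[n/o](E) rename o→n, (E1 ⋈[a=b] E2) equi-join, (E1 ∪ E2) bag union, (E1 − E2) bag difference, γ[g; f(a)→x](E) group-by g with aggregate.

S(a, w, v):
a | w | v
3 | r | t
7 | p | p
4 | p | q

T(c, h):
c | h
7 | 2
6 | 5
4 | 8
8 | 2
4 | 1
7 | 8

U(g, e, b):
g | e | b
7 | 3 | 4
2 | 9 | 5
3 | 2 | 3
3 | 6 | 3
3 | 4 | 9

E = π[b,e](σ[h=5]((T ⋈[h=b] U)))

σ filters on h, owned by the left side.
E' = π[b,e]((σ[h=5](T) ⋈[h=b] U))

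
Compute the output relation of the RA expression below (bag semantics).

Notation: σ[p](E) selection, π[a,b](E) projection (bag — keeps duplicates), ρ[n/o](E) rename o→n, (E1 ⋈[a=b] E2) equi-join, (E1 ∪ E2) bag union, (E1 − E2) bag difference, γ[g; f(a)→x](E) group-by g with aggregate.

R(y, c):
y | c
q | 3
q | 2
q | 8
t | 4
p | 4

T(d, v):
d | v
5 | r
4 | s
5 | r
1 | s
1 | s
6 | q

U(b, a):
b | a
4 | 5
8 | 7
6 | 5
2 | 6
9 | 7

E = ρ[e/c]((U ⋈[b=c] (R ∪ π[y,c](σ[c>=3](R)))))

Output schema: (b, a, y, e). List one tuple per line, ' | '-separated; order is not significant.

Per-node cardinality:
  U → 5
  R → 5
  R → 5
  σ[c>=3](R) → 4
  π[y,c](σ[c>=3](R)) → 4
  (R ∪ π[y,c](σ[c>=3](R))) → 9
  (U ⋈[b=c] (R ∪ π[y,c](σ[c>=3](R)))) → 7
  ρ[e/c]((U ⋈[b=c] (R ∪ π[y,c](σ[c>=3](R))))) → 7

== RESULT ==
b | a | y | e
2 | 6 | q | 2
4 | 5 | p | 4
4 | 5 | p | 4
4 | 5 | t | 4
4 | 5 | t | 4
8 | 7 | q | 8
8 | 7 | q | 8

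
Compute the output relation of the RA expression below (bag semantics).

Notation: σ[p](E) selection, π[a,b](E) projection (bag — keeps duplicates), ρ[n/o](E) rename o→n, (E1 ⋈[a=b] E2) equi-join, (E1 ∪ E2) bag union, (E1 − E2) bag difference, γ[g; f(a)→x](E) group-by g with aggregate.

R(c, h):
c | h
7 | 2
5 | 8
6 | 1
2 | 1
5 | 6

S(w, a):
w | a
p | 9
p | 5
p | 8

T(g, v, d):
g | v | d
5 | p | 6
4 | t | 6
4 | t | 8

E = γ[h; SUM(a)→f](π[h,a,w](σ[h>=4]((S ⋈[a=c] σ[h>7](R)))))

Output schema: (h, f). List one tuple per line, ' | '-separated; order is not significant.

Subexpression sizes:
  S → 3
  R → 5
  σ[h>7](R) → 1
  (S ⋈[a=c] σ[h>7](R)) → 1
  σ[h>=4]((S ⋈[a=c] σ[h>7](R))) → 1
  π[h,a,w](σ[h>=4]((S ⋈[a=c] σ[h>7](R)))) → 1
  γ[h; SUM(a)→f](π[h,a,w](σ[h>=4]((S ⋈[a=c] σ[h>7](R))))) → 1

== RESULT ==
h | f
8 | 5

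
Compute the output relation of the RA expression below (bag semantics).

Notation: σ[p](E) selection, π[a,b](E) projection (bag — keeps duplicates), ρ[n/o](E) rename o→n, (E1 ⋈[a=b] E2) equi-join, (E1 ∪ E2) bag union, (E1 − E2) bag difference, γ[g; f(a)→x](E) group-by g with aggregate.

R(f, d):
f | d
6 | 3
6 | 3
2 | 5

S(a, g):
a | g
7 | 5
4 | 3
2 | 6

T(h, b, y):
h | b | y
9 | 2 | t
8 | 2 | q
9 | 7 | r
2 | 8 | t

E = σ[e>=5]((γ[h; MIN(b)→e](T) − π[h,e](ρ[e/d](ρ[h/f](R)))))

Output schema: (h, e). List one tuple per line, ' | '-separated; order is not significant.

Per-node cardinality:
  T → 4
  γ[h; MIN(b)→e](T) → 3
  R → 3
  ρ[h/f](R) → 3
  ρ[e/d](ρ[h/f](R)) → 3
  π[h,e](ρ[e/d](ρ[h/f](R))) → 3
  (γ[h; MIN(b)→e](T) − π[h,e](ρ[e/d](ρ[h/f](R)))) → 3
  σ[e>=5]((γ[h; MIN(b)→e](T) − π[h,e](ρ[e/d](ρ[h/f](R))))) → 1

== RESULT ==
h | e
2 | 8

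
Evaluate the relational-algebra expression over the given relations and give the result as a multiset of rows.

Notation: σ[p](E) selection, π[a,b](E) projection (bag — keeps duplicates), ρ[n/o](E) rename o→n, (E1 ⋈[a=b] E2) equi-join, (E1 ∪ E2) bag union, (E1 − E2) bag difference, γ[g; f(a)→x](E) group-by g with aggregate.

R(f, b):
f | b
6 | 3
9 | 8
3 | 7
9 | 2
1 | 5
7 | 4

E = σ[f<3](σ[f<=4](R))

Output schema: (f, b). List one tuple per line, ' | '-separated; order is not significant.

Per-node cardinality:
  R → 6
  σ[f<=4](R) → 2
  σ[f<3](σ[f<=4](R)) → 1

== RESULT ==
f | b
1 | 5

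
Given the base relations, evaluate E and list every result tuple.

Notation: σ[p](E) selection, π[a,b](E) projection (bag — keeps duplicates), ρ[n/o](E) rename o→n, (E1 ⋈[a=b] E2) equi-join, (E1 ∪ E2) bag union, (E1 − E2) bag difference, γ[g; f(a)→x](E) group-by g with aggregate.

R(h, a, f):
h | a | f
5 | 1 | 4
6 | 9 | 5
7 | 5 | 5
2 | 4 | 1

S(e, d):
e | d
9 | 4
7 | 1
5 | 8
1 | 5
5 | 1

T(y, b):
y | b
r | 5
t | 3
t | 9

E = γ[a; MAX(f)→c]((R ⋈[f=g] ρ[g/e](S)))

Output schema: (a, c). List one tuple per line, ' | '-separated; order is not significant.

Stepwise |·|:
  R → 4
  S → 5
  ρ[g/e](S) → 5
  (R ⋈[f=g] ρ[g/e](S)) → 5
  γ[a; MAX(f)→c]((R ⋈[f=g] ρ[g/e](S))) → 3

== RESULT ==
a | c
4 | 1
5 | 5
9 | 5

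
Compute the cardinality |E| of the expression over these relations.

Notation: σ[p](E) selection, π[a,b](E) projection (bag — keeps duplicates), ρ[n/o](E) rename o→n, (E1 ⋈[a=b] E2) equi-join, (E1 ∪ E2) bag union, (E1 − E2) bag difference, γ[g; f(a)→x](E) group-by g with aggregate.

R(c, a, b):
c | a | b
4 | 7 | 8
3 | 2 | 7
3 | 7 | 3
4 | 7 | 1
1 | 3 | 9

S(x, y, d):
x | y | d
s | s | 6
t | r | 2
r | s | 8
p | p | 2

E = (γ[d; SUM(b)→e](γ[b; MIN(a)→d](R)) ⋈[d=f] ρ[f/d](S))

Per-node cardinality:
  R → 5
  γ[b; MIN(a)→d](R) → 5
  γ[d; SUM(b)→e](γ[b; MIN(a)→d](R)) → 3
  S → 4
  ρ[f/d](S) → 4
  (γ[d; SUM(b)→e](γ[b; MIN(a)→d](R)) ⋈[d=f] ρ[f/d](S)) → 2

|E| = 2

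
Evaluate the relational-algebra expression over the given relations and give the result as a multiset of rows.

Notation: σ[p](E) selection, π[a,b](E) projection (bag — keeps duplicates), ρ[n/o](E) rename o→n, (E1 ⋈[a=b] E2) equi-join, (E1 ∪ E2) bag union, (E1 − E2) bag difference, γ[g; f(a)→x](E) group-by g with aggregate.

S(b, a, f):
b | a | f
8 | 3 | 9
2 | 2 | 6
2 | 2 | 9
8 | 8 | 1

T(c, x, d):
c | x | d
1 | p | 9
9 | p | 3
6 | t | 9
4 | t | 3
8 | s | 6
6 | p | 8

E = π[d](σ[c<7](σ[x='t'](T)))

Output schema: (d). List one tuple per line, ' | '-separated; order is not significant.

Subexpression sizes:
  T → 6
  σ[x='t'](T) → 2
  σ[c<7](σ[x='t'](T)) → 2
  π[d](σ[c<7](σ[x='t'](T))) → 2

== RESULT ==
d
3
9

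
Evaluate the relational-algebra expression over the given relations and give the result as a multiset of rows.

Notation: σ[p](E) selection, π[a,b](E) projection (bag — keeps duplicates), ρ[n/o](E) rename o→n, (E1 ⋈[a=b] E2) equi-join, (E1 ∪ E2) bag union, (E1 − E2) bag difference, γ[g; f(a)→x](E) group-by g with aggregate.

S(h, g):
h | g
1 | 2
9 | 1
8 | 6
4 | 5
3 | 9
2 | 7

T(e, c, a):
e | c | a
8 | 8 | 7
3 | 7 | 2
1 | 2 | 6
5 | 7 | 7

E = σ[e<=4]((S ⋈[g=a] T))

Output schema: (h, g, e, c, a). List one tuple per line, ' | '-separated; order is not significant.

Subexpression sizes:
  S → 6
  T → 4
  (S ⋈[g=a] T) → 4
  σ[e<=4]((S ⋈[g=a] T)) → 2

== RESULT ==
h | g | e | c | a
1 | 2 | 3 | 7 | 2
8 | 6 | 1 | 2 | 6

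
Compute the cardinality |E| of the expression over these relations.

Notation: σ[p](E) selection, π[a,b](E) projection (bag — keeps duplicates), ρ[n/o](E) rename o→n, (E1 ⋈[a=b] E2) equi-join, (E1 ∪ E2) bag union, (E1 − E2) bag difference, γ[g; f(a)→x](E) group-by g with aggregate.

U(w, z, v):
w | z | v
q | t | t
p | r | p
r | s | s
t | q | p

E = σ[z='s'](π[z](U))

Stepwise |·|:
  U → 4
  π[z](U) → 4
  σ[z='s'](π[z](U)) → 1

|E| = 1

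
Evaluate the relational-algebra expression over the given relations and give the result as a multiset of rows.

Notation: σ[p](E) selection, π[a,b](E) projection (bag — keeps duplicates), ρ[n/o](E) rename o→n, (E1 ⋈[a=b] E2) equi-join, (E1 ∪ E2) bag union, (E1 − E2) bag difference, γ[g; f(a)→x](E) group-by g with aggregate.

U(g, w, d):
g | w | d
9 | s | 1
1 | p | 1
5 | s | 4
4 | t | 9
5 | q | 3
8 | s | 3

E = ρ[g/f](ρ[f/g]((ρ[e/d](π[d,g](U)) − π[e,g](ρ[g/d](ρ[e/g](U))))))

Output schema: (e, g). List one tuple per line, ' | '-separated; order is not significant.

Subexpression sizes:
  U → 6
  π[d,g](U) → 6
  ρ[e/d](π[d,g](U)) → 6
  U → 6
  ρ[e/g](U) → 6
  ρ[g/d](ρ[e/g](U)) → 6
  π[e,g](ρ[g/d](ρ[e/g](U))) → 6
  (ρ[e/d](π[d,g](U)) − π[e,g](ρ[g/d](ρ[e/g](U)))) → 5
  ρ[f/g]((ρ[e/d](π[d,g](U)) − π[e,g](ρ[g/d](ρ[e/g](U))))) → 5
  ρ[g/f](ρ[f/g]((ρ[e/d](π[d,g](U)) − π[e,g](ρ[g/d](ρ[e/g](U)))))) → 5

== RESULT ==
e | g
1 | 9
3 | 5
3 | 8
4 | 5
9 | 4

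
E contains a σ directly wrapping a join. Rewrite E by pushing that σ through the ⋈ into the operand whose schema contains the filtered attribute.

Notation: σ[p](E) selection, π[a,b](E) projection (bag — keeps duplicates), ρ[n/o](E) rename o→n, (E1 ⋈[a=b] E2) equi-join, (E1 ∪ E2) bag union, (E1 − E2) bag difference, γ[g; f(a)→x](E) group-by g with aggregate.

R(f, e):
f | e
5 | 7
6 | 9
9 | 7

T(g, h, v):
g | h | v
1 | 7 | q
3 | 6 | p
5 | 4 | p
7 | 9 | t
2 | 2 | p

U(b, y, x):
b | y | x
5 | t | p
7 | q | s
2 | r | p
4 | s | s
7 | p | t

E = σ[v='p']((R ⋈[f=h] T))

σ filters on v, owned by the right side.
E' = (R ⋈[f=h] σ[v='p'](T))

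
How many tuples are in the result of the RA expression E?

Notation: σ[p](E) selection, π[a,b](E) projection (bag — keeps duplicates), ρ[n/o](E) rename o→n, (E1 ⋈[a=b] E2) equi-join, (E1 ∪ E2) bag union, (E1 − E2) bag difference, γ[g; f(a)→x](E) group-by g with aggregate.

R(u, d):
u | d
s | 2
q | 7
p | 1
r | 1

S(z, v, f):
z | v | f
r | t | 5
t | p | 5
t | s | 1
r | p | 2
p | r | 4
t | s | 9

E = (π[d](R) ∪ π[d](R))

Per-node cardinality:
  R → 4
  π[d](R) → 4
  R → 4
  π[d](R) → 4
  (π[d](R) ∪ π[d](R)) → 8

|E| = 8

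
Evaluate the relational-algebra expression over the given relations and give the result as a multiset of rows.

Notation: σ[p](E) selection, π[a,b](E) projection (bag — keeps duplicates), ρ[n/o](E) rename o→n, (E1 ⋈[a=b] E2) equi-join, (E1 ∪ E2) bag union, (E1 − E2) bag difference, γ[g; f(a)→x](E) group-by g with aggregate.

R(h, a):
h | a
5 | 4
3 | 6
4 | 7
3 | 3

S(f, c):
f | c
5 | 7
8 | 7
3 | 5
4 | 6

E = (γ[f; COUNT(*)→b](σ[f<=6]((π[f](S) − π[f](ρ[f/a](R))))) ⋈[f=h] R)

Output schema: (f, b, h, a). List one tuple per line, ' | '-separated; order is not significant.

Subexpression sizes:
  S → 4
  π[f](S) → 4
  R → 4
  ρ[f/a](R) → 4
  π[f](ρ[f/a](R)) → 4
  (π[f](S) − π[f](ρ[f/a](R))) → 2
  σ[f<=6]((π[f](S) − π[f](ρ[f/a](R)))) → 1
  γ[f; COUNT(*)→b](σ[f<=6]((π[f](S) − π[f](ρ[f/a](R))))) → 1
  R → 4
  (γ[f; COUNT(*)→b](σ[f<=6]((π[f](S) − π[f](ρ[f/a](R))))) ⋈[f=h] R) → 1

== RESULT ==
f | b | h | a
5 | 1 | 5 | 4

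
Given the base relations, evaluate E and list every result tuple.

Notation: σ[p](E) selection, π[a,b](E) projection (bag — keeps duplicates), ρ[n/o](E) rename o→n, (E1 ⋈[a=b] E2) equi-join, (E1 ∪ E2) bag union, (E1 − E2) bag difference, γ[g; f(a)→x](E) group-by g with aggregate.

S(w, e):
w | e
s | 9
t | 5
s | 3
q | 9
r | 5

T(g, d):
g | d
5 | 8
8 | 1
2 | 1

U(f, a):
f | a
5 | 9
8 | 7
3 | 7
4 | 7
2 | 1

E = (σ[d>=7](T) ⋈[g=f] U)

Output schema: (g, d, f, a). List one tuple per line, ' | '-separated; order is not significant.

Subexpression sizes:
  T → 3
  σ[d>=7](T) → 1
  U → 5
  (σ[d>=7](T) ⋈[g=f] U) → 1

== RESULT ==
g | d | f | a
5 | 8 | 5 | 9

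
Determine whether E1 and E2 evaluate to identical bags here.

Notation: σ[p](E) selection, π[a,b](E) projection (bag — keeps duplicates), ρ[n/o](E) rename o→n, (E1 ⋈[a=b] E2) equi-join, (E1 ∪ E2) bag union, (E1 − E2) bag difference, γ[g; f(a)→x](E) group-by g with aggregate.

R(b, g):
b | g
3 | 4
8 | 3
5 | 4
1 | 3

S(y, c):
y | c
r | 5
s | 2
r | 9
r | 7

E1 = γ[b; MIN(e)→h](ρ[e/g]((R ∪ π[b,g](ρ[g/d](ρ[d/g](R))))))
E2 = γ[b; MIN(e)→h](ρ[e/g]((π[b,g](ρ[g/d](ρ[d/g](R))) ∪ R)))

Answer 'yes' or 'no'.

E1 per-node cardinality:
  R → 4
  R → 4
  ρ[d/g](R) → 4
  ρ[g/d](ρ[d/g](R)) → 4
  π[b,g](ρ[g/d](ρ[d/g](R))) → 4
  (R ∪ π[b,g](ρ[g/d](ρ[d/g](R)))) → 8
  ρ[e/g]((R ∪ π[b,g](ρ[g/d](ρ[d/g](R))))) → 8
  γ[b; MIN(e)→h](ρ[e/g]((R ∪ π[b,g](ρ[g/d](ρ[d/g](R)))))) → 4
E2 per-node cardinality:
  R → 4
  ρ[d/g](R) → 4
  ρ[g/d](ρ[d/g](R)) → 4
  π[b,g](ρ[g/d](ρ[d/g](R))) → 4
  R → 4
  (π[b,g](ρ[g/d](ρ[d/g](R))) ∪ R) → 8
  ρ[e/g]((π[b,g](ρ[g/d](ρ[d/g](R))) ∪ R)) → 8
  γ[b; MIN(e)→h](ρ[e/g]((π[b,g](ρ[g/d](ρ[d/g](R))) ∪ R))) → 4

E1 and E2 produce the same multiset:
b | h
1 | 3
3 | 4
5 | 4
8 | 3

yes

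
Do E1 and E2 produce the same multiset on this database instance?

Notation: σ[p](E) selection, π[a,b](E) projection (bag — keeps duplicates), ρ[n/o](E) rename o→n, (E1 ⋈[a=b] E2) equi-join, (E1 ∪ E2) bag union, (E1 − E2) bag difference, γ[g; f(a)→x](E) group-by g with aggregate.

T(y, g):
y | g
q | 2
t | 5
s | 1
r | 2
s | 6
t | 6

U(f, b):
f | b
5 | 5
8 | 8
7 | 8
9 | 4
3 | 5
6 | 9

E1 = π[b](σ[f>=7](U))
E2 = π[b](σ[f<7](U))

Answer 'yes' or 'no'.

E1 row counts bottom-up:
  U → 6
  σ[f>=7](U) → 3
  π[b](σ[f>=7](U)) → 3
E2 row counts bottom-up:
  U → 6
  σ[f<7](U) → 3
  π[b](σ[f<7](U)) → 3

E1 result:
b
4
8
8
E2 result:
b
5
5
9
Witness: (8,) appears 2× in E1 but 0× in E2.

no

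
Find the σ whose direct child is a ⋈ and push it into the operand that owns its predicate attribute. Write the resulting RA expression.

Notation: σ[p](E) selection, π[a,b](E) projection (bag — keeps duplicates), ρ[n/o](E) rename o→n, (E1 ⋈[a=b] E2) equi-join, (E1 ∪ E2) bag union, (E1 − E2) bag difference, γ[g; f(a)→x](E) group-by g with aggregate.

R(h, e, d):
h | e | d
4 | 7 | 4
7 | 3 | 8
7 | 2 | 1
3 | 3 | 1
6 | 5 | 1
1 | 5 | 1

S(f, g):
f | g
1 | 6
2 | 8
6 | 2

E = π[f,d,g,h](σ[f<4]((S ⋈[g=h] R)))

σ filters on f, owned by the left side.
E' = π[f,d,g,h]((σ[f<4](S) ⋈[g=h] R))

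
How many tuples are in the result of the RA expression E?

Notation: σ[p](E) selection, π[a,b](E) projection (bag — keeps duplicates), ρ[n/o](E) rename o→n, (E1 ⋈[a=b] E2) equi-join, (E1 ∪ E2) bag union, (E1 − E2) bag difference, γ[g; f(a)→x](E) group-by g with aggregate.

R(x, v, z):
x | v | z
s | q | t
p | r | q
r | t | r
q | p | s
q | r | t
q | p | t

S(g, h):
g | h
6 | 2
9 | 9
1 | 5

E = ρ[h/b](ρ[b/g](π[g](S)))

Per-node cardinality:
  S → 3
  π[g](S) → 3
  ρ[b/g](π[g](S)) → 3
  ρ[h/b](ρ[b/g](π[g](S))) → 3

|E| = 3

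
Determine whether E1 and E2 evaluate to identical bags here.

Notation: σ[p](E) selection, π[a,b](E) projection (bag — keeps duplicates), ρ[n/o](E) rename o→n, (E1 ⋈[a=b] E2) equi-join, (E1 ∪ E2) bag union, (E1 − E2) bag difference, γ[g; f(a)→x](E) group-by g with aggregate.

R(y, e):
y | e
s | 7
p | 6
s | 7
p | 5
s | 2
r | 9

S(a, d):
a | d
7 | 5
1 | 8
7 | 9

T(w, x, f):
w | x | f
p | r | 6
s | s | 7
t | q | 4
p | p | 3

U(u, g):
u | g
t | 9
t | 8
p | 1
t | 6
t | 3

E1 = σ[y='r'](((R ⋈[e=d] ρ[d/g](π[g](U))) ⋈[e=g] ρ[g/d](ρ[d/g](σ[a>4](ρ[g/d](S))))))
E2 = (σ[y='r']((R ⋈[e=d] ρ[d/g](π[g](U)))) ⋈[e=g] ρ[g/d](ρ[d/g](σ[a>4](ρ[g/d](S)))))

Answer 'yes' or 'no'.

E1 per-node cardinality:
  R → 6
  U → 5
  π[g](U) → 5
  ρ[d/g](π[g](U)) → 5
  (R ⋈[e=d] ρ[d/g](π[g](U))) → 2
  S → 3
  ρ[g/d](S) → 3
  σ[a>4](ρ[g/d](S)) → 2
  ρ[d/g](σ[a>4](ρ[g/d](S))) → 2
  ρ[g/d](ρ[d/g](σ[a>4](ρ[g/d](S)))) → 2
  ((R ⋈[e=d] ρ[d/g](π[g](U))) ⋈[e=g] ρ[g/d](ρ[d/g](σ[a>4](ρ[g/d](S))))) → 1
  σ[y='r'](((R ⋈[e=d] ρ[d/g](π[g](U))) ⋈[e=g] ρ[g/d](ρ[d/g](σ[a>4](ρ[g/d](S)))))) → 1
E2 per-node cardinality:
  R → 6
  U → 5
  π[g](U) → 5
  ρ[d/g](π[g](U)) → 5
  (R ⋈[e=d] ρ[d/g](π[g](U))) → 2
  σ[y='r']((R ⋈[e=d] ρ[d/g](π[g](U)))) → 1
  S → 3
  ρ[g/d](S) → 3
  σ[a>4](ρ[g/d](S)) → 2
  ρ[d/g](σ[a>4](ρ[g/d](S))) → 2
  ρ[g/d](ρ[d/g](σ[a>4](ρ[g/d](S)))) → 2
  (σ[y='r']((R ⋈[e=d] ρ[d/g](π[g](U)))) ⋈[e=g] ρ[g/d](ρ[d/g](σ[a>4](ρ[g/d](S))))) → 1

E1 and E2 produce the same multiset:
y | e | d | a | g
r | 9 | 9 | 7 | 9

yes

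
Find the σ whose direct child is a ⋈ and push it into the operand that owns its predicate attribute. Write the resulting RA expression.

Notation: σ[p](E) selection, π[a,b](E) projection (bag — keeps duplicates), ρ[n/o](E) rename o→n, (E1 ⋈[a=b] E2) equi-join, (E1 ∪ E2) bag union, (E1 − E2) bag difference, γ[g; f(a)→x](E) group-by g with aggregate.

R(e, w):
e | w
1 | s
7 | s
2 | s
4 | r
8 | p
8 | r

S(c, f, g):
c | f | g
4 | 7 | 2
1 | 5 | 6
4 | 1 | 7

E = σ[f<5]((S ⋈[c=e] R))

σ filters on f, owned by the left side.
E' = (σ[f<5](S) ⋈[c=e] R)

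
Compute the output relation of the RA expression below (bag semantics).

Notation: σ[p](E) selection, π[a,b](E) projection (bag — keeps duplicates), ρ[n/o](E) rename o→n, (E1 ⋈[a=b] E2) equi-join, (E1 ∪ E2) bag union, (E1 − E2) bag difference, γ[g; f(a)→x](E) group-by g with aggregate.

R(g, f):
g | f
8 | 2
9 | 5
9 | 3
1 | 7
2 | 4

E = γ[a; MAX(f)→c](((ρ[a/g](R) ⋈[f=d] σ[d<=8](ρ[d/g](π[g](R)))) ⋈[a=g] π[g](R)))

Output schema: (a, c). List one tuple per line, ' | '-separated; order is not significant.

Row counts bottom-up:
  R → 5
  ρ[a/g](R) → 5
  R → 5
  π[g](R) → 5
  ρ[d/g](π[g](R)) → 5
  σ[d<=8](ρ[d/g](π[g](R))) → 3
  (ρ[a/g](R) ⋈[f=d] σ[d<=8](ρ[d/g](π[g](R)))) → 1
  R → 5
  π[g](R) → 5
  ((ρ[a/g](R) ⋈[f=d] σ[d<=8](ρ[d/g](π[g](R)))) ⋈[a=g] π[g](R)) → 1
  γ[a; MAX(f)→c](((ρ[a/g](R) ⋈[f=d] σ[d<=8](ρ[d/g](π[g](R)))) ⋈[a=g] π[g](R))) → 1

== RESULT ==
a | c
8 | 2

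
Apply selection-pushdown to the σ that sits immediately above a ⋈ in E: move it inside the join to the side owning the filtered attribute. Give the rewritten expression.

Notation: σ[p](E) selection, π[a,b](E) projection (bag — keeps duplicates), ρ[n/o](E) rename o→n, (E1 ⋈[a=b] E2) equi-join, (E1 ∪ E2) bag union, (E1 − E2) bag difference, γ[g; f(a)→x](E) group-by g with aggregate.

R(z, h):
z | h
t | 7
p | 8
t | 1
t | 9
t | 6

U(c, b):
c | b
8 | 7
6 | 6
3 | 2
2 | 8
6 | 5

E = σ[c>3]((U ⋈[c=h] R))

σ filters on c, owned by the left side.
E' = (σ[c>3](U) ⋈[c=h] R)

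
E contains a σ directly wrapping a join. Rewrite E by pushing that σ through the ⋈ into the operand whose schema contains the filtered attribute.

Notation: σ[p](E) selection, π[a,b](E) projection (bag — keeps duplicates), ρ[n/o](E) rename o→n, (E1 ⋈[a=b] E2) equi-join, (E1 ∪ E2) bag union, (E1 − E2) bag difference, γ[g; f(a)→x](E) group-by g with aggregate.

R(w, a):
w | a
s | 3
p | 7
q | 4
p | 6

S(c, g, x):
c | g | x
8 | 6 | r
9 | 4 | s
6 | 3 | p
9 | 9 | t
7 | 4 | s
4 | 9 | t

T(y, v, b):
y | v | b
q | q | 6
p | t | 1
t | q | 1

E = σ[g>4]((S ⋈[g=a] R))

σ filters on g, owned by the left side.
E' = (σ[g>4](S) ⋈[g=a] R)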